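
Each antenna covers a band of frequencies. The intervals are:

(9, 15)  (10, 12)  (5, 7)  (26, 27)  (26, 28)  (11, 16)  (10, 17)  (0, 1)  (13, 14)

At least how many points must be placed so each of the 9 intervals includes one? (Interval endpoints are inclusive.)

5

By right end: [0,1]  [5,7]  [10,12]  [13,14]  [9,15]  [11,16]  [10,17]  [26,27]  [26,28]
[0,1] uncovered → point at 1; [5,7] uncovered → point at 7; [10,12] uncovered → point at 12; [13,14] uncovered → point at 14; [26,27] uncovered → point at 27.
Points: 1, 7, 12, 14, 27 (5 total).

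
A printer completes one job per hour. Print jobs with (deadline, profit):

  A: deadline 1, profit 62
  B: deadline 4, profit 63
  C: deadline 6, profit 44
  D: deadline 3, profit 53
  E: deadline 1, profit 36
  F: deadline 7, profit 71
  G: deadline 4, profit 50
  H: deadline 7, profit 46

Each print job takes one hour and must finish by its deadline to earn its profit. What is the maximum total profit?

Sort by profit descending; place each in the latest free slot ≤ its deadline.
Profit order: F=71 B=63 A=62 D=53 G=50 H=46 C=44 E=36
Assign: F→slot 7, B→slot 4, A→slot 1, D→slot 3, G→slot 2, H→slot 6, C→slot 5, E skipped.
Slots: [1:A] [2:G] [3:D] [4:B] [5:C] [6:H] [7:F]
Profit = 62 + 50 + 53 + 63 + 44 + 46 + 71 = 389

389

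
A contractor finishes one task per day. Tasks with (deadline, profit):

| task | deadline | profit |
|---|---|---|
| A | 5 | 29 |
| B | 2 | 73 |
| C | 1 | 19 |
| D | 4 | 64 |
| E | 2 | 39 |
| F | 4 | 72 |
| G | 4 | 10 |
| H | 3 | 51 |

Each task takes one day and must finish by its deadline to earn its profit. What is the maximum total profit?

Sort by profit descending; place each in the latest free slot ≤ its deadline.
Profit order: B=73 F=72 D=64 H=51 E=39 A=29 C=19 G=10
Assign: B→slot 2, F→slot 4, D→slot 3, H→slot 1, E skipped, A→slot 5, C skipped, G skipped.
Slots: [1:H] [2:B] [3:D] [4:F] [5:A]
Profit = 51 + 73 + 64 + 72 + 29 = 289

289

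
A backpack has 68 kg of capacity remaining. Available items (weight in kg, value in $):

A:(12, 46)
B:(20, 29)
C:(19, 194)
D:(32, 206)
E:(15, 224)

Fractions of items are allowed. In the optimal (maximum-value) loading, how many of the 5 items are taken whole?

3

Sort by value per unit weight and fill in that order.
Order: E (224/15=14.93) > C (194/19=10.21) > D (206/32=6.44) > A (46/12=3.83) > B (29/20=1.45)
Fill: take E (15 @ 224) → take C (19 @ 194) → take D (32 @ 206) → take 2/12 of A → 7.67; 68/68 used.
3 item(s) taken whole; one partial (take 2/12 of A).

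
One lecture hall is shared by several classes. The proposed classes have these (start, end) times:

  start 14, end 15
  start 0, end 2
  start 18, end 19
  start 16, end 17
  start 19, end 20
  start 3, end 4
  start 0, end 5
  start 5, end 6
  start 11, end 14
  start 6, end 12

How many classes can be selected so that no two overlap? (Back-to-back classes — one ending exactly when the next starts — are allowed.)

Greedy by earliest finish: after sorting by end time, pick each interval compatible with the last pick.
By end time: (0,2), (3,4), (0,5), (5,6), (6,12), (11,14), (14,15), (16,17), (18,19), (19,20).
Pick (0,2); next start ≥ 2 → (3,4); next start ≥ 4 → (5,6); next start ≥ 6 → (6,12); next start ≥ 12 → (14,15); next start ≥ 15 → (16,17); next start ≥ 17 → (18,19); next start ≥ 19 → (19,20).
Selected 8 classes.

8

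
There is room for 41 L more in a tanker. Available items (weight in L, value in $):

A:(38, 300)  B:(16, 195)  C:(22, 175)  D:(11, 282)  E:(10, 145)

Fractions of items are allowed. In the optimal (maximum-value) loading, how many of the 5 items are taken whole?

Greedy by value/weight ratio, highest first.
Order: D (282/11=25.64) > E (145/10=14.50) > B (195/16=12.19) > C (175/22=7.95) > A (300/38=7.89)
Fill: take D (11 @ 282) → take E (10 @ 145) → take B (16 @ 195) → take 4/22 of C → 31.82; 41/41 used.
3 item(s) taken whole; one partial (take 4/22 of C).

3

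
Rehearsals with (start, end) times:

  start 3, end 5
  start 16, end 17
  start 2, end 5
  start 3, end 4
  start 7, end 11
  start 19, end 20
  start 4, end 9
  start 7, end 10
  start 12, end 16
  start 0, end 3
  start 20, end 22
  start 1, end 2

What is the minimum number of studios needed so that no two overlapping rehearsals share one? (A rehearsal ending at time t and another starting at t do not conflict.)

Count concurrent intervals with a sweep; the peak is the room count.
starts: [0, 1, 2, 3, 3, 4, 7, 7, 12, 16, 19, 20]
ends:   [2, 3, 4, 5, 5, 9, 10, 11, 16, 17, 20, 22]
s0→1 s1→2 e2→1 s2→2 e3→1 s3→2 s3→3  — peak 3.

3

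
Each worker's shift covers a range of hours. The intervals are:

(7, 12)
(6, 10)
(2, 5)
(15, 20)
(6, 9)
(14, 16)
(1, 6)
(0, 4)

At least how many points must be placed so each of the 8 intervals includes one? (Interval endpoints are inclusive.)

Process intervals by earliest right end; each time one isn't hit yet, stab at its right endpoint.
Sorted: [0,4] [2,5] [1,6] [6,9] [6,10] [7,12] [14,16] [15,20]
{[0,4],[2,5],[1,6]} hit by 4; {[6,9],[6,10],[7,12]} hit by 9; {[14,16],[15,20]} hit by 16.
Points: 4, 9, 16 (3 total).

3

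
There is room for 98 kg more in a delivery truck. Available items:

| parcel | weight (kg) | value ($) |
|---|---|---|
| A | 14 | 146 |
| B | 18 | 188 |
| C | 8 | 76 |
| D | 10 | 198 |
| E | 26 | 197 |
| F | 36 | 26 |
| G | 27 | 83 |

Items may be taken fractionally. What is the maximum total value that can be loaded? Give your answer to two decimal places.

Sort by value per unit weight and fill in that order.
Ratios (sorted): D 19.80, B 10.44, A 10.43, C 9.50, E 7.58, G 3.07, F 0.72
take D (10 @ 198); take B (18 @ 188); take A (14 @ 146); take C (8 @ 76); take E (26 @ 197); take 22/27 of G → 67.63. Capacity used 98/98.
Total value = 872.63

872.63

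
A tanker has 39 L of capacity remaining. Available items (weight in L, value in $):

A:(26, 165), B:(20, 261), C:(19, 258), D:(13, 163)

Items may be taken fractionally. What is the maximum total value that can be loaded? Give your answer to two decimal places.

519.00

Greedy by value/weight ratio, highest first.
Ratios (sorted): C 13.58, B 13.05, D 12.54, A 6.35
take C (19 @ 258); take B (20 @ 261). Capacity used 39/39.
Total value = 519.00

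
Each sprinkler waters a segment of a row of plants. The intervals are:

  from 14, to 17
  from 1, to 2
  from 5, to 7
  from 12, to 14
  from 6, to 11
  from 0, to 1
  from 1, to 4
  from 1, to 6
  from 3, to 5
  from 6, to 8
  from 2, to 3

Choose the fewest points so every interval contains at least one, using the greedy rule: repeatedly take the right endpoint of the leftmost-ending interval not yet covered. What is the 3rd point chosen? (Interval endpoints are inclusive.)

7

Sorted: [0,1] [1,2] [2,3] [1,4] [3,5] [1,6] [5,7] [6,8] [6,11] [12,14] [14,17]
{[0,1],[1,2]} hit by 1; {[2,3],[1,4],[3,5],[1,6]} hit by 3; {[5,7],[6,8],[6,11]} hit by 7; {[12,14],[14,17]} hit by 14.
Points: 1, 3, 7, 14 (4 total).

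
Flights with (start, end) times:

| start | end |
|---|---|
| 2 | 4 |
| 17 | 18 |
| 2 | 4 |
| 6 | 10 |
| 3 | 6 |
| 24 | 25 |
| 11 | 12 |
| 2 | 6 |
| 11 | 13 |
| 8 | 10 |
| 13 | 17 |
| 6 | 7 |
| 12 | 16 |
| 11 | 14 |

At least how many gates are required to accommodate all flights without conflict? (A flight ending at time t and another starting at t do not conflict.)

Count concurrent intervals with a sweep; the peak is the room count.
Events (time:±→running): 2:+→1 2:+→2 2:+→3 3:+→4 … peak 4.

4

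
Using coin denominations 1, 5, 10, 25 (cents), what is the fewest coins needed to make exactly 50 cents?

50 = 2×25
Total coins = 2 = 2

2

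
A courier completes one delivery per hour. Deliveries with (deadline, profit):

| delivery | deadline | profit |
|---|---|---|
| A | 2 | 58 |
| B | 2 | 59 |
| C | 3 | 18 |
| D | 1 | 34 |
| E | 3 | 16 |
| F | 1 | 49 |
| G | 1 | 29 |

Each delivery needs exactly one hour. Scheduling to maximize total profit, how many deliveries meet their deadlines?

3

Take jobs in profit order; each goes to the latest open slot no later than its deadline.
Profit order: B=59 A=58 F=49 D=34 G=29 C=18 E=16
Assign: B→slot 2, A→slot 1, F skipped, D skipped, G skipped, C→slot 3, E skipped.
Slots: [1:A] [2:B] [3:C]
3 of 7 scheduled.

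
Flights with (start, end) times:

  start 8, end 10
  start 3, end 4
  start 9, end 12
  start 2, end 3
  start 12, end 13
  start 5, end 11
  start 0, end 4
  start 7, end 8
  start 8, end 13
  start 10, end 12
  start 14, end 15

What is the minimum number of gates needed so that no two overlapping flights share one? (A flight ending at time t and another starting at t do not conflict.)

Events (time:±→running): 0:+→1 2:+→2 3:-→1 3:+→2 4:-→1 4:-→0 5:+→1 7:+→2 8:-→1 8:+→2 8:+→3 9:+→4 … peak 4.

4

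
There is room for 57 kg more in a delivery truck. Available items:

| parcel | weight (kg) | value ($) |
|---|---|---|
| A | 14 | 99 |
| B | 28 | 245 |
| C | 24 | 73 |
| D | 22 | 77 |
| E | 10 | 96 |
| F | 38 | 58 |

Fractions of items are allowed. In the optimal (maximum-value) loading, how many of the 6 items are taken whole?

3

Sort by value per unit weight and fill in that order.
Ratios (sorted): E 9.60, B 8.75, A 7.07, D 3.50, C 3.04, F 1.53
take E (10 @ 96); take B (28 @ 245); take A (14 @ 99); take 5/22 of D → 17.50. Capacity used 57/57.
3 item(s) taken whole; one partial (take 5/22 of D).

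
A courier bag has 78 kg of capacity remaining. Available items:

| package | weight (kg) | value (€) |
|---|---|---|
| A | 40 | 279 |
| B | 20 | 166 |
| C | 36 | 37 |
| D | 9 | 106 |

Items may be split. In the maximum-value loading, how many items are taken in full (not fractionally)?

3

Greedy by value/weight ratio, highest first.
Ratios (sorted): D 11.78, B 8.30, A 6.97, C 1.03
take D (9 @ 106); take B (20 @ 166); take A (40 @ 279); take 9/36 of C → 9.25. Capacity used 78/78.
3 item(s) taken whole; one partial (take 9/36 of C).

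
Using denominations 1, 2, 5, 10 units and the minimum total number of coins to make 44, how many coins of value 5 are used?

0

Greedy: take as many of the largest coin as possible, then repeat with the remainder.
44 = 4×10 + 2×2
Count of 5: 0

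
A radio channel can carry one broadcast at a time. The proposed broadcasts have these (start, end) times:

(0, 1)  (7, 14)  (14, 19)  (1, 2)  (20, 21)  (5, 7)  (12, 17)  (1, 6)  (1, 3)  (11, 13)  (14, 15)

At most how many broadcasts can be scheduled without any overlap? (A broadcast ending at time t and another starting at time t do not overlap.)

By end time: (0,1), (1,2), (1,3), (1,6), (5,7), (11,13), (7,14), (14,15), (12,17), (14,19), (20,21).
Pick (0,1); next start ≥ 1 → (1,2); next start ≥ 2 → (5,7); next start ≥ 7 → (11,13); next start ≥ 13 → (14,15); next start ≥ 15 → (20,21).
Selected 6 broadcasts.

6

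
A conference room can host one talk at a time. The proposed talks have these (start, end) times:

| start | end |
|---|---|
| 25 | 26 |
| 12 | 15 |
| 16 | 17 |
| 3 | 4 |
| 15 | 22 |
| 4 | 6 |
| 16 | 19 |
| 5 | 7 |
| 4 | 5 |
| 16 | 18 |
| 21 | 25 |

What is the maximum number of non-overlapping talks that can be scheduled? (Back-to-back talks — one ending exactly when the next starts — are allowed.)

7

Greedy by earliest finish: after sorting by end time, pick each interval compatible with the last pick.
Sorted by end: (3,4)  (4,5)  (4,6)  (5,7)  (12,15)  (16,17)  (16,18)  (16,19)  (15,22)  (21,25)  (25,26)
take (3,4); take (4,5); take (5,7); take (12,15); take (16,17); take (21,25); take (25,26).
Selected 7 talks.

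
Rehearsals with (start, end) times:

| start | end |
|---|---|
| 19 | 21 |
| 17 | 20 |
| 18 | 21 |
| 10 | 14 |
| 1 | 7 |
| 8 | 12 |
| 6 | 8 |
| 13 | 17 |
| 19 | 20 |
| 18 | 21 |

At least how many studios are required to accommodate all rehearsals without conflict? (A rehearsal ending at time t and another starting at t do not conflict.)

starts: [1, 6, 8, 10, 13, 17, 18, 18, 19, 19]
ends:   [7, 8, 12, 14, 17, 20, 20, 21, 21, 21]
s1→1 s6→2 e7→1 e8→0 s8→1 s10→2 e12→1 s13→2 e14→1 e17→0 s17→1 s18→2 s18→3 s19→4 s19→5  — peak 5.

5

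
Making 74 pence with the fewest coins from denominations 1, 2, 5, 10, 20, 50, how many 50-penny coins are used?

1

Greedy: take as many of the largest coin as possible, then repeat with the remainder.
74 = 1×50 + 1×20 + 2×2
Count of 50: 1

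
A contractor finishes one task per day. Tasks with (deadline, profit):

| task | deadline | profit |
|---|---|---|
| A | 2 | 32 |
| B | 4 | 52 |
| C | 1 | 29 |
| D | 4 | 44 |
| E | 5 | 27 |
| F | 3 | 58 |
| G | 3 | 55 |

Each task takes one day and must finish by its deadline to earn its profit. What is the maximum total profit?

236

By profit: F(d3,58), G(d3,55), B(d4,52), D(d4,44), A(d2,32), C(d1,29), E(d5,27)
F→slot 3; G→slot 2; B→slot 4; D→slot 1; A skipped; C skipped; E→slot 5.
Profit = 44 + 55 + 58 + 52 + 27 = 236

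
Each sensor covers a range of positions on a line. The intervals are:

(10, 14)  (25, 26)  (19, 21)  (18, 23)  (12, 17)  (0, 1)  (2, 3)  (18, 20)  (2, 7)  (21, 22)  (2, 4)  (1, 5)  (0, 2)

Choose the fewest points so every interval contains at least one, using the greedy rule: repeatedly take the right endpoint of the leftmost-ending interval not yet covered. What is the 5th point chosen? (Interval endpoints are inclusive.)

22

Sort by right endpoint; whenever an interval is uncovered, place a point at its right end.
By right end: [0,1]  [0,2]  [2,3]  [2,4]  [1,5]  [2,7]  [10,14]  [12,17]  [18,20]  [19,21]  [21,22]  [18,23]  [25,26]
[0,1] uncovered → point at 1; [2,3] uncovered → point at 3; [10,14] uncovered → point at 14; [18,20] uncovered → point at 20; [21,22] uncovered → point at 22; [25,26] uncovered → point at 26.
Points: 1, 3, 14, 20, 22, 26 (6 total).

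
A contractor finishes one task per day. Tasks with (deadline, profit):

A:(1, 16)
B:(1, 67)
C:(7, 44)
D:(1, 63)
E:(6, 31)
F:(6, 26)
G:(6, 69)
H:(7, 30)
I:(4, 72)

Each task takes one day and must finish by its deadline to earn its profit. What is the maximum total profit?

Sort by profit descending; place each in the latest free slot ≤ its deadline.
By profit: I(d4,72), G(d6,69), B(d1,67), D(d1,63), C(d7,44), E(d6,31), H(d7,30), F(d6,26), A(d1,16)
I→slot 4; G→slot 6; B→slot 1; D skipped; C→slot 7; E→slot 5; H→slot 3; F→slot 2; A skipped.
Profit = 67 + 26 + 30 + 72 + 31 + 69 + 44 = 339

339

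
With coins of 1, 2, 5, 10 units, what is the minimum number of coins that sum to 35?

4

35 = 3×10 + 1×5
Total coins = 3 + 1 = 4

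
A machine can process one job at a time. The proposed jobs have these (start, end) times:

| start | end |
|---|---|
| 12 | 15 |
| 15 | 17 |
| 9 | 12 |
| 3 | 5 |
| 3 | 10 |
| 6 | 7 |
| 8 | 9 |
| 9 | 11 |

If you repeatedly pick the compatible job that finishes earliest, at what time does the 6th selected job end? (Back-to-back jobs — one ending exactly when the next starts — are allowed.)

17

Order by finish time; keep every interval that doesn't clash with the previous kept one.
Sorted by end: (3,5)  (6,7)  (8,9)  (3,10)  (9,11)  (9,12)  (12,15)  (15,17)
take (3,5); take (6,7); take (8,9); take (9,11); skip (9,12); take (12,15); take (15,17).
Selected: (3,5) (6,7) (8,9) (9,11) (12,15) (15,17)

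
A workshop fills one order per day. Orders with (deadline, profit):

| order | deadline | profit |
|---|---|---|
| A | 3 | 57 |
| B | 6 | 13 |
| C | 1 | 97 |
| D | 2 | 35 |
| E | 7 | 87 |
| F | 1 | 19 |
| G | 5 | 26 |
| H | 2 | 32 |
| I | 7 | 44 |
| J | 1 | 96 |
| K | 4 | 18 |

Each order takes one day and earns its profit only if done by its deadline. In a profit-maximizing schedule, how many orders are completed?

7

Sort by profit descending; place each in the latest free slot ≤ its deadline.
Profit order: C=97 J=96 E=87 A=57 I=44 D=35 H=32 G=26 F=19 K=18 B=13
Assign: C→slot 1, J skipped, E→slot 7, A→slot 3, I→slot 6, D→slot 2, H skipped, G→slot 5, F skipped, K→slot 4, B skipped.
Slots: [1:C] [2:D] [3:A] [4:K] [5:G] [6:I] [7:E]
7 of 11 scheduled.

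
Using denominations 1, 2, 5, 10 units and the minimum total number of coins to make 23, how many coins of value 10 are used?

23 = 2×10 + 1×2 + 1×1
Count of 10: 2

2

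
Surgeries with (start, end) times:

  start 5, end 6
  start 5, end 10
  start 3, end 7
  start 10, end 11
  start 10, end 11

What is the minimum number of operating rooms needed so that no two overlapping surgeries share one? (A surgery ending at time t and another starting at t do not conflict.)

3

The answer is the maximum number of intervals overlapping at any instant.
Events (time:±→running): 3:+→1 5:+→2 5:+→3 … peak 3.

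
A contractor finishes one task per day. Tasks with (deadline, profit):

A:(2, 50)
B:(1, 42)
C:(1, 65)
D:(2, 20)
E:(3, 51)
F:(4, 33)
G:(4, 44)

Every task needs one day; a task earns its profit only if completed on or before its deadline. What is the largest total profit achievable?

Profit order: C=65 E=51 A=50 G=44 B=42 F=33 D=20
Assign: C→slot 1, E→slot 3, A→slot 2, G→slot 4, B skipped, F skipped, D skipped.
Slots: [1:C] [2:A] [3:E] [4:G]
Profit = 65 + 50 + 51 + 44 = 210

210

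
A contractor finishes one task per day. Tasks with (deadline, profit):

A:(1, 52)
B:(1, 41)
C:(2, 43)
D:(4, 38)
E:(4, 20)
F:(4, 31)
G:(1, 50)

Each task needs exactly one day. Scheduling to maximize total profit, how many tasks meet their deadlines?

4

Sort by profit descending; place each in the latest free slot ≤ its deadline.
Profit order: A=52 G=50 C=43 B=41 D=38 F=31 E=20
Assign: A→slot 1, G skipped, C→slot 2, B skipped, D→slot 4, F→slot 3, E skipped.
Slots: [1:A] [2:C] [3:F] [4:D]
4 of 7 scheduled.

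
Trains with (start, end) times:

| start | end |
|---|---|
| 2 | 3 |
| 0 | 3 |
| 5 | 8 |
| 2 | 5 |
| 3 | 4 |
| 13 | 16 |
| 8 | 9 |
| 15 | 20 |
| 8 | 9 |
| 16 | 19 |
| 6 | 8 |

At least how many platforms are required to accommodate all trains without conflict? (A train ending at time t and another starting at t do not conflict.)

The answer is the maximum number of intervals overlapping at any instant.
starts: [0, 2, 2, 3, 5, 6, 8, 8, 13, 15, 16]
ends:   [3, 3, 4, 5, 8, 8, 9, 9, 16, 19, 20]
s0→1 s2→2 s2→3  — peak 3.

3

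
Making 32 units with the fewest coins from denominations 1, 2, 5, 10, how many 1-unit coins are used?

Use the largest denomination that fits, subtract, and repeat.
32 = 3×10 + 1×2
Count of 1: 0

0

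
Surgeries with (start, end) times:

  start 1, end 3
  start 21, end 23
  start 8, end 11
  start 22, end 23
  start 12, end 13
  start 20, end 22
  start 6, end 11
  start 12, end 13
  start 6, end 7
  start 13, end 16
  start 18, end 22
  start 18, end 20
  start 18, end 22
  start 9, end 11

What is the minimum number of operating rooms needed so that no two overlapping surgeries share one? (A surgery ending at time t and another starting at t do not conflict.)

The answer is the maximum number of intervals overlapping at any instant.
starts: [1, 6, 6, 8, 9, 12, 12, 13, 18, 18, 18, 20, 21, 22]
ends:   [3, 7, 11, 11, 11, 13, 13, 16, 20, 22, 22, 22, 23, 23]
s1→1 e3→0 s6→1 s6→2 e7→1 s8→2 s9→3 e11→2 e11→1 e11→0 s12→1 s12→2 e13→1 e13→0 s13→1 e16→0 s18→1 s18→2 s18→3 e20→2 s20→3 s21→4  — peak 4.

4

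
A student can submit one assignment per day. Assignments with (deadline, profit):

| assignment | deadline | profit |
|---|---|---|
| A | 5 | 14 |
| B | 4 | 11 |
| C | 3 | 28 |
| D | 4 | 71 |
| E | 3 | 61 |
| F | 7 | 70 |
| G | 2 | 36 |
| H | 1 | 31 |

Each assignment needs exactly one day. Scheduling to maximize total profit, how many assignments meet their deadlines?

6

Take jobs in profit order; each goes to the latest open slot no later than its deadline.
Profit order: D=71 F=70 E=61 G=36 H=31 C=28 A=14 B=11
Assign: D→slot 4, F→slot 7, E→slot 3, G→slot 2, H→slot 1, C skipped, A→slot 5, B skipped.
Slots: [1:H] [2:G] [3:E] [4:D] [5:A] [7:F]
6 of 8 scheduled.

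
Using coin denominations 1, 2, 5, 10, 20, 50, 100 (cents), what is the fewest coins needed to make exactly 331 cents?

6

331 = 3×100 + 1×20 + 1×10 + 1×1
Total coins = 3 + 1 + 1 + 1 = 6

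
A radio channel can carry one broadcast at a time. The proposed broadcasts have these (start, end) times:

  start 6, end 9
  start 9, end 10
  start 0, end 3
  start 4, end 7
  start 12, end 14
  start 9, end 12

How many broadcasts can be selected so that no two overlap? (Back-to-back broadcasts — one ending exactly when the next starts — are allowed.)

4

Sort by end time and greedily take each interval whose start is ≥ the last chosen end.
By end time: (0,3), (4,7), (6,9), (9,10), (9,12), (12,14).
Pick (0,3); next start ≥ 3 → (4,7); next start ≥ 7 → (9,10); next start ≥ 10 → (12,14).
Selected 4 broadcasts.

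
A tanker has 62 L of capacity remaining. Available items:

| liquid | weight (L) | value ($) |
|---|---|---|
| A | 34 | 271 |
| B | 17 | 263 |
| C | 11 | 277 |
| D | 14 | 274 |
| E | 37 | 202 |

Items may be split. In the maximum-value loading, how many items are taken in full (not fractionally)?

3

Greedy by value/weight ratio, highest first.
Ratios (sorted): C 25.18, D 19.57, B 15.47, A 7.97, E 5.46
take C (11 @ 277); take D (14 @ 274); take B (17 @ 263); take 20/34 of A → 159.41. Capacity used 62/62.
3 item(s) taken whole; one partial (take 20/34 of A).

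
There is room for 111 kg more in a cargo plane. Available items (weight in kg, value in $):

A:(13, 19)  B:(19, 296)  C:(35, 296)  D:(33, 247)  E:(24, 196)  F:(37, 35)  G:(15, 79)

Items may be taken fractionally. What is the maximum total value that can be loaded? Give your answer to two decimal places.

1035.00

Sort by value per unit weight and fill in that order.
Ratios (sorted): B 15.58, C 8.46, E 8.17, D 7.48, G 5.27, A 1.46, F 0.95
take B (19 @ 296); take C (35 @ 296); take E (24 @ 196); take D (33 @ 247). Capacity used 111/111.
Total value = 1035.00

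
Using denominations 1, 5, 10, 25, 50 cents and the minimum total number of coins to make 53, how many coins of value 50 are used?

1

Use the largest denomination that fits, subtract, and repeat.
53 = 1×50 + 3×1
Count of 50: 1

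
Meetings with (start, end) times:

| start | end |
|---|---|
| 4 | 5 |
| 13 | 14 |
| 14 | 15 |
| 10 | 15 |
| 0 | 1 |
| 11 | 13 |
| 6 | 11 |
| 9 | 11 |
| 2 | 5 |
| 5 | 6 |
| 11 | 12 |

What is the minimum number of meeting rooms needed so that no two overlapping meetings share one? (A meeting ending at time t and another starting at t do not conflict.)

Count concurrent intervals with a sweep; the peak is the room count.
starts: [0, 2, 4, 5, 6, 9, 10, 11, 11, 13, 14]
ends:   [1, 5, 5, 6, 11, 11, 12, 13, 14, 15, 15]
s0→1 e1→0 s2→1 s4→2 e5→1 e5→0 s5→1 e6→0 s6→1 s9→2 s10→3  — peak 3.

3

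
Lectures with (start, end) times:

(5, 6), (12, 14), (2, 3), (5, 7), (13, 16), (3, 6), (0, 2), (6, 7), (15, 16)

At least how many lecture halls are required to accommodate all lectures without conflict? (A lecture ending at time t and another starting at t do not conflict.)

3

Count concurrent intervals with a sweep; the peak is the room count.
Events (time:±→running): 0:+→1 2:-→0 2:+→1 3:-→0 3:+→1 5:+→2 5:+→3 … peak 3.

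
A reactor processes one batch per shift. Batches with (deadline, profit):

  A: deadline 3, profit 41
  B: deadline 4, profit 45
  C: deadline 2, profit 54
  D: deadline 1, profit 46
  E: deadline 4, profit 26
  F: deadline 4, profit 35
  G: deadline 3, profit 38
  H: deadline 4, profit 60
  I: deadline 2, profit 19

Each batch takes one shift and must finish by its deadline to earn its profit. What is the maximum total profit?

Sort by profit descending; place each in the latest free slot ≤ its deadline.
By profit: H(d4,60), C(d2,54), D(d1,46), B(d4,45), A(d3,41), G(d3,38), F(d4,35), E(d4,26), I(d2,19)
H→slot 4; C→slot 2; D→slot 1; B→slot 3; A skipped; G skipped; F skipped; E skipped; I skipped.
Profit = 46 + 54 + 45 + 60 = 205

205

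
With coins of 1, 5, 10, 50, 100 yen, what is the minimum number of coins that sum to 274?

Greedy: take as many of the largest coin as possible, then repeat with the remainder.
274 − 2×100→74 − 1×50→24 − 2×10→4 − 4×1→0
Total coins = 2 + 1 + 2 + 4 = 9

9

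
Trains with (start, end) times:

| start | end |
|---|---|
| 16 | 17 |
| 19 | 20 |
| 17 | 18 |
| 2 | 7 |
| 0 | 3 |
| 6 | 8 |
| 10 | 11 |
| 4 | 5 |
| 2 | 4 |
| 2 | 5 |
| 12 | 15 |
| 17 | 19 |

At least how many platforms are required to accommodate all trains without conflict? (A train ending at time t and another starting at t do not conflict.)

4

The answer is the maximum number of intervals overlapping at any instant.
Events (time:±→running): 0:+→1 2:+→2 2:+→3 2:+→4 … peak 4.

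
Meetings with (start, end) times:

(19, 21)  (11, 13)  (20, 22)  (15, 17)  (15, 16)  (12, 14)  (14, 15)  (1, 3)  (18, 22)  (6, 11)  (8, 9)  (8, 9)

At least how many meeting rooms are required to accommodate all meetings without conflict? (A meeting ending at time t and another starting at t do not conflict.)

starts: [1, 6, 8, 8, 11, 12, 14, 15, 15, 18, 19, 20]
ends:   [3, 9, 9, 11, 13, 14, 15, 16, 17, 21, 22, 22]
s1→1 e3→0 s6→1 s8→2 s8→3  — peak 3.

3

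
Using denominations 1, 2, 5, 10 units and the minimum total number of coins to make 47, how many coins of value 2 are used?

Greedy: take as many of the largest coin as possible, then repeat with the remainder.
47 = 4×10 + 1×5 + 1×2
Count of 2: 1

1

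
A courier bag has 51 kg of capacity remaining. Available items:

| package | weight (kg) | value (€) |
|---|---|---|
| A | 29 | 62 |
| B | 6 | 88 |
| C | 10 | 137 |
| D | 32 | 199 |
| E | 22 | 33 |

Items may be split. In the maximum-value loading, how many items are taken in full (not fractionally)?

3

Order: B (88/6=14.67) > C (137/10=13.70) > D (199/32=6.22) > A (62/29=2.14) > E (33/22=1.50)
Fill: take B (6 @ 88) → take C (10 @ 137) → take D (32 @ 199) → take 3/29 of A → 6.41; 51/51 used.
3 item(s) taken whole; one partial (take 3/29 of A).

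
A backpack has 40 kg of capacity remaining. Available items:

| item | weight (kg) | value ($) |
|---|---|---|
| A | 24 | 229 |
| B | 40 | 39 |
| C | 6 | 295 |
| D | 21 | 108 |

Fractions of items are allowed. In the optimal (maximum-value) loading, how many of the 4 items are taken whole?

Greedy by value/weight ratio, highest first.
Ratios (sorted): C 49.17, A 9.54, D 5.14, B 0.97
take C (6 @ 295); take A (24 @ 229); take 10/21 of D → 51.43. Capacity used 40/40.
2 item(s) taken whole; one partial (take 10/21 of D).

2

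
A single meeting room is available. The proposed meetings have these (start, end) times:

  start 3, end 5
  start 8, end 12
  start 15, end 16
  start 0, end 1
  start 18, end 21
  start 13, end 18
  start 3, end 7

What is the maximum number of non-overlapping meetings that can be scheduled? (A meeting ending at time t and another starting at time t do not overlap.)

Sort by end time and greedily take each interval whose start is ≥ the last chosen end.
By end time: (0,1), (3,5), (3,7), (8,12), (15,16), (13,18), (18,21).
Pick (0,1); next start ≥ 1 → (3,5); next start ≥ 5 → (8,12); next start ≥ 12 → (15,16); next start ≥ 16 → (18,21).
Selected 5 meetings.

5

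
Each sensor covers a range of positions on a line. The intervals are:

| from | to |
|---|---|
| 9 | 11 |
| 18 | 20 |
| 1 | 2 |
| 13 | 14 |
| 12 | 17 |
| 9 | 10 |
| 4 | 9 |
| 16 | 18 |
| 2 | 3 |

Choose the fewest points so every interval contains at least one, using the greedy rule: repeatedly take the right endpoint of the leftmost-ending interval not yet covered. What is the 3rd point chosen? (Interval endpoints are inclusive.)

Sort by right endpoint; whenever an interval is uncovered, place a point at its right end.
By right end: [1,2]  [2,3]  [4,9]  [9,10]  [9,11]  [13,14]  [12,17]  [16,18]  [18,20]
[1,2] uncovered → point at 2; [4,9] uncovered → point at 9; [13,14] uncovered → point at 14; [16,18] uncovered → point at 18.
Points: 2, 9, 14, 18 (4 total).

14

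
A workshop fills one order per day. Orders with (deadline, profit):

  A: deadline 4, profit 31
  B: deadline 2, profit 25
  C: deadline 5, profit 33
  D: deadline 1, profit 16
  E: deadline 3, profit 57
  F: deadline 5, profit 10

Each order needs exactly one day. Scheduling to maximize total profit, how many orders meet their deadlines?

5

Sort by profit descending; place each in the latest free slot ≤ its deadline.
Profit order: E=57 C=33 A=31 B=25 D=16 F=10
Assign: E→slot 3, C→slot 5, A→slot 4, B→slot 2, D→slot 1, F skipped.
Slots: [1:D] [2:B] [3:E] [4:A] [5:C]
5 of 6 scheduled.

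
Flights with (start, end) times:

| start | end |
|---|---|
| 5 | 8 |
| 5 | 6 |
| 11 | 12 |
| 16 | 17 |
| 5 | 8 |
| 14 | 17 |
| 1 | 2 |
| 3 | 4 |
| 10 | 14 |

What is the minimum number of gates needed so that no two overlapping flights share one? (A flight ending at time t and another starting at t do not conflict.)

Events (time:±→running): 1:+→1 2:-→0 3:+→1 4:-→0 5:+→1 5:+→2 5:+→3 … peak 3.

3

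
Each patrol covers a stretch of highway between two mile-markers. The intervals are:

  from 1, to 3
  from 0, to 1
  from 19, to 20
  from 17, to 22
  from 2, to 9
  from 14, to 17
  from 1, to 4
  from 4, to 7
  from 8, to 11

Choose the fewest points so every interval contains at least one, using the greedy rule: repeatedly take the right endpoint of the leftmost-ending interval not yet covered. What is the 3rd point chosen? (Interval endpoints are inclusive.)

11

Process intervals by earliest right end; each time one isn't hit yet, stab at its right endpoint.
Sorted: [0,1] [1,3] [1,4] [4,7] [2,9] [8,11] [14,17] [19,20] [17,22]
{[0,1],[1,3],[1,4]} hit by 1; {[4,7],[2,9]} hit by 7; {[8,11]} hit by 11; {[14,17]} hit by 17; {[19,20],[17,22]} hit by 20.
Points: 1, 7, 11, 17, 20 (5 total).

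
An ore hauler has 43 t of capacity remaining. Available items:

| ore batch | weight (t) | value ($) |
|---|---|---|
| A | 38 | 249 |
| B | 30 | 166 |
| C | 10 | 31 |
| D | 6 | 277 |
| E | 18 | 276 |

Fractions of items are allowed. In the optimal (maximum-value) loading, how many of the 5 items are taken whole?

2

Order: D (277/6=46.17) > E (276/18=15.33) > A (249/38=6.55) > B (166/30=5.53) > C (31/10=3.10)
Fill: take D (6 @ 277) → take E (18 @ 276) → take 19/38 of A → 124.50; 43/43 used.
2 item(s) taken whole; one partial (take 19/38 of A).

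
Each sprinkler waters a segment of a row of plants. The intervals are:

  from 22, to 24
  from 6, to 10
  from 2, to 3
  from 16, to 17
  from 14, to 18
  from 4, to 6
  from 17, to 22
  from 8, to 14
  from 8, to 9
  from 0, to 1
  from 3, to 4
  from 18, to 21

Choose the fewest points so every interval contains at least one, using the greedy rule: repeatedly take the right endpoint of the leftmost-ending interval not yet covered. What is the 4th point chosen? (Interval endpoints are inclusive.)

Sort by right endpoint; whenever an interval is uncovered, place a point at its right end.
By right end: [0,1]  [2,3]  [3,4]  [4,6]  [8,9]  [6,10]  [8,14]  [16,17]  [14,18]  [18,21]  [17,22]  [22,24]
[0,1] uncovered → point at 1; [2,3] uncovered → point at 3; [4,6] uncovered → point at 6; [8,9] uncovered → point at 9; [16,17] uncovered → point at 17; [18,21] uncovered → point at 21; [22,24] uncovered → point at 24.
Points: 1, 3, 6, 9, 17, 21, 24 (7 total).

9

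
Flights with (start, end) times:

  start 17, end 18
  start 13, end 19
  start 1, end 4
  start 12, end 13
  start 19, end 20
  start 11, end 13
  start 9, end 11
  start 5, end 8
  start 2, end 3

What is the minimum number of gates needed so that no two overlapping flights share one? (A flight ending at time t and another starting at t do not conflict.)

2

The answer is the maximum number of intervals overlapping at any instant.
starts: [1, 2, 5, 9, 11, 12, 13, 17, 19]
ends:   [3, 4, 8, 11, 13, 13, 18, 19, 20]
s1→1 s2→2  — peak 2.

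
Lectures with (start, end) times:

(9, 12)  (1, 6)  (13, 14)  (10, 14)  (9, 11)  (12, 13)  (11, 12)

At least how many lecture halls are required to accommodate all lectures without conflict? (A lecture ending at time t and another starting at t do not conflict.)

The answer is the maximum number of intervals overlapping at any instant.
Events (time:±→running): 1:+→1 6:-→0 9:+→1 9:+→2 10:+→3 … peak 3.

3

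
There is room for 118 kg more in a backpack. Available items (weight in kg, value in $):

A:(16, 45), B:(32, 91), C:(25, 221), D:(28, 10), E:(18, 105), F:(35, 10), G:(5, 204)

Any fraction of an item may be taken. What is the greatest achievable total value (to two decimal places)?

Greedy by value/weight ratio, highest first.
Ratios (sorted): G 40.80, C 8.84, E 5.83, B 2.84, A 2.81, D 0.36, F 0.29
take G (5 @ 204); take C (25 @ 221); take E (18 @ 105); take B (32 @ 91); take A (16 @ 45); take 22/28 of D → 7.86. Capacity used 118/118.
Total value = 673.86

673.86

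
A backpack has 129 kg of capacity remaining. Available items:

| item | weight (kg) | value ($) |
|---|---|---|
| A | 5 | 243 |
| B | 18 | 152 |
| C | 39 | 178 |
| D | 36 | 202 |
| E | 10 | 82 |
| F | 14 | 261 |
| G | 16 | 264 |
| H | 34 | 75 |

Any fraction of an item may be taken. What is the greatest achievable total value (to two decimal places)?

1340.92

Ratios (sorted): A 48.60, F 18.64, G 16.50, B 8.44, E 8.20, D 5.61, C 4.56, H 2.21
take A (5 @ 243); take F (14 @ 261); take G (16 @ 264); take B (18 @ 152); take E (10 @ 82); take D (36 @ 202); take 30/39 of C → 136.92. Capacity used 129/129.
Total value = 1340.92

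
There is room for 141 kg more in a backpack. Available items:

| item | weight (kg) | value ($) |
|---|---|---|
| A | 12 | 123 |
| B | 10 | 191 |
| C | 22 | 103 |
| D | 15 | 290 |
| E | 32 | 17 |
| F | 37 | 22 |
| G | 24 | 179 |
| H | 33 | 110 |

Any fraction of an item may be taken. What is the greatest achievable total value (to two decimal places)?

1010.86

Ratios (sorted): D 19.33, B 19.10, A 10.25, G 7.46, C 4.68, H 3.33, F 0.59, E 0.53
take D (15 @ 290); take B (10 @ 191); take A (12 @ 123); take G (24 @ 179); take C (22 @ 103); take H (33 @ 110); take 25/37 of F → 14.86. Capacity used 141/141.
Total value = 1010.86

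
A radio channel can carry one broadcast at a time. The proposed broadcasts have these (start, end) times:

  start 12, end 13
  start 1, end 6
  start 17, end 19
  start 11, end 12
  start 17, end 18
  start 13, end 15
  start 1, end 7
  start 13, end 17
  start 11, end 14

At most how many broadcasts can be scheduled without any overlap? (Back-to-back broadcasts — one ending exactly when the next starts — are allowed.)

Order by finish time; keep every interval that doesn't clash with the previous kept one.
Sorted by end: (1,6)  (1,7)  (11,12)  (12,13)  (11,14)  (13,15)  (13,17)  (17,18)  (17,19)
take (1,6); take (11,12); take (12,13); skip (11,14); take (13,15); take (17,18); skip (17,19).
Selected 5 broadcasts.

5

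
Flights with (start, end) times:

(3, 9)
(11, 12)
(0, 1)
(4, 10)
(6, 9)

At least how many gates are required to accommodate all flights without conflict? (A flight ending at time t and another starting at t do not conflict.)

3

Events (time:±→running): 0:+→1 1:-→0 3:+→1 4:+→2 6:+→3 … peak 3.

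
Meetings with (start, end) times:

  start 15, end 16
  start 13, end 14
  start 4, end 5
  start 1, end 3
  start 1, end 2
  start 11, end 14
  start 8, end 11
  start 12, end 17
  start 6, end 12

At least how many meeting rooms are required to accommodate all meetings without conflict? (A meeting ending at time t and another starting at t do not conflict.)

3

The answer is the maximum number of intervals overlapping at any instant.
starts: [1, 1, 4, 6, 8, 11, 12, 13, 15]
ends:   [2, 3, 5, 11, 12, 14, 14, 16, 17]
s1→1 s1→2 e2→1 e3→0 s4→1 e5→0 s6→1 s8→2 e11→1 s11→2 e12→1 s12→2 s13→3  — peak 3.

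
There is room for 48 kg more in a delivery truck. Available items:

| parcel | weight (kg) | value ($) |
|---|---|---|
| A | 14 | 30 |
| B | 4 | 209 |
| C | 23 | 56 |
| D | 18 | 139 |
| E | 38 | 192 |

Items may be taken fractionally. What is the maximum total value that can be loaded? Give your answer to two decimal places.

479.37

Sort by value per unit weight and fill in that order.
Order: B (209/4=52.25) > D (139/18=7.72) > E (192/38=5.05) > C (56/23=2.43) > A (30/14=2.14)
Fill: take B (4 @ 209) → take D (18 @ 139) → take 26/38 of E → 131.37; 48/48 used.
Total value = 479.37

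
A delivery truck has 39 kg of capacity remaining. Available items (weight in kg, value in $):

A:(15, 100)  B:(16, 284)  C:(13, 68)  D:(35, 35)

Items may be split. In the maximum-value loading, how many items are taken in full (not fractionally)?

2

Sort by value per unit weight and fill in that order.
Order: B (284/16=17.75) > A (100/15=6.67) > C (68/13=5.23) > D (35/35=1.00)
Fill: take B (16 @ 284) → take A (15 @ 100) → take 8/13 of C → 41.85; 39/39 used.
2 item(s) taken whole; one partial (take 8/13 of C).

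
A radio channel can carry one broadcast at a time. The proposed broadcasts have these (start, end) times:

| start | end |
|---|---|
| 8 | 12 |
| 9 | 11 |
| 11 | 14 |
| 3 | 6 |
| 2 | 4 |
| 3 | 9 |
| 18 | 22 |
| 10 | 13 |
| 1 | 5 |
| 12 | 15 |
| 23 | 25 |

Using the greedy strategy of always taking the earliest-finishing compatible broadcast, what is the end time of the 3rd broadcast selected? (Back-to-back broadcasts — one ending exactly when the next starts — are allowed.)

Order by finish time; keep every interval that doesn't clash with the previous kept one.
Sorted by end: (2,4)  (1,5)  (3,6)  (3,9)  (9,11)  (8,12)  (10,13)  (11,14)  (12,15)  (18,22)  (23,25)
take (2,4); skip (3,6); take (9,11); skip (10,13); take (11,14); take (18,22); take (23,25).
Selected: (2,4) (9,11) (11,14) (18,22) (23,25)

14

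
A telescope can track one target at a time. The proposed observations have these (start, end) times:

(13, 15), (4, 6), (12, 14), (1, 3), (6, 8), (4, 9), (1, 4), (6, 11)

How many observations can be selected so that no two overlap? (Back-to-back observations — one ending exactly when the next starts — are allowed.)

4

By end time: (1,3), (1,4), (4,6), (6,8), (4,9), (6,11), (12,14), (13,15).
Pick (1,3); next start ≥ 3 → (4,6); next start ≥ 6 → (6,8); next start ≥ 8 → (12,14).
Selected 4 observations.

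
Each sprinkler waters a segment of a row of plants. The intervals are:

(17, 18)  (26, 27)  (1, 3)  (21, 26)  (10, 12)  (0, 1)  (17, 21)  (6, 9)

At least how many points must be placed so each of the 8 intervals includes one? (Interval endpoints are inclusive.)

By right end: [0,1]  [1,3]  [6,9]  [10,12]  [17,18]  [17,21]  [21,26]  [26,27]
[0,1] uncovered → point at 1; [6,9] uncovered → point at 9; [10,12] uncovered → point at 12; [17,18] uncovered → point at 18; [21,26] uncovered → point at 26.
Points: 1, 9, 12, 18, 26 (5 total).

5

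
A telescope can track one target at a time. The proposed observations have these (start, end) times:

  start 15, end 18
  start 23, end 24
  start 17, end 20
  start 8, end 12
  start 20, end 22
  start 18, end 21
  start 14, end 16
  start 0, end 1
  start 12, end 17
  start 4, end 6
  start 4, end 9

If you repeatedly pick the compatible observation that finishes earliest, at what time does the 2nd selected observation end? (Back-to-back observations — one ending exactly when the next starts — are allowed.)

6

By end time: (0,1), (4,6), (4,9), (8,12), (14,16), (12,17), (15,18), (17,20), (18,21), (20,22), (23,24).
Pick (0,1); next start ≥ 1 → (4,6); next start ≥ 6 → (8,12); next start ≥ 12 → (14,16); next start ≥ 16 → (17,20); next start ≥ 20 → (20,22); next start ≥ 22 → (23,24).
Selected: (0,1) (4,6) (8,12) (14,16) (17,20) (20,22) (23,24)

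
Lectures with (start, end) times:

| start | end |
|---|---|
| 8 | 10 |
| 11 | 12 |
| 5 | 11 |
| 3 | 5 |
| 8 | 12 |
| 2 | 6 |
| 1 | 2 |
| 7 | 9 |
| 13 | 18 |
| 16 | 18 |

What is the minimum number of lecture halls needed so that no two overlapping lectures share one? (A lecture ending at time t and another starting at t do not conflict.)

4

Events (time:±→running): 1:+→1 2:-→0 2:+→1 3:+→2 5:-→1 5:+→2 6:-→1 7:+→2 8:+→3 8:+→4 … peak 4.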